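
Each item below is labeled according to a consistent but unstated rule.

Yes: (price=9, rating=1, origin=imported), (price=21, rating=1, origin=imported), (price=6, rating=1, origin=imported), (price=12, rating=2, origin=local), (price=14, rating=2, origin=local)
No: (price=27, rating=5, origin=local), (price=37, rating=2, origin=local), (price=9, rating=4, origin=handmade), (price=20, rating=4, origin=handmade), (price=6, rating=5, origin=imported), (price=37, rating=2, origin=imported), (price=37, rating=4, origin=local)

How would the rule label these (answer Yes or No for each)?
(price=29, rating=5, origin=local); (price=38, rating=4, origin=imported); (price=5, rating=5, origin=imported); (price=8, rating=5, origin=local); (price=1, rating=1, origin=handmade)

The common property of the 'Yes' items is: price ≤ 21 AND rating ≤ 2. No 'No' item has it.
(price=29, rating=5, origin=local): No (price = 29, rating = 5). (price=38, rating=4, origin=imported): No (price = 38, rating = 4). (price=5, rating=5, origin=imported): No (price = 5, rating = 5). (price=8, rating=5, origin=local): No (price = 8, rating = 5). (price=1, rating=1, origin=handmade): Yes (price = 1, rating = 1).

No, No, No, No, Yes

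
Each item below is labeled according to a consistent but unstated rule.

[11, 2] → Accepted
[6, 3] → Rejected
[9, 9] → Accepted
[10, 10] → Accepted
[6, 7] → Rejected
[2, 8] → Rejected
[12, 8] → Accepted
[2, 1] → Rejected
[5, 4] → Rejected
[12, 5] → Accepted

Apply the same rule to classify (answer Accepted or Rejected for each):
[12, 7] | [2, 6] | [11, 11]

Accepted, Rejected, Accepted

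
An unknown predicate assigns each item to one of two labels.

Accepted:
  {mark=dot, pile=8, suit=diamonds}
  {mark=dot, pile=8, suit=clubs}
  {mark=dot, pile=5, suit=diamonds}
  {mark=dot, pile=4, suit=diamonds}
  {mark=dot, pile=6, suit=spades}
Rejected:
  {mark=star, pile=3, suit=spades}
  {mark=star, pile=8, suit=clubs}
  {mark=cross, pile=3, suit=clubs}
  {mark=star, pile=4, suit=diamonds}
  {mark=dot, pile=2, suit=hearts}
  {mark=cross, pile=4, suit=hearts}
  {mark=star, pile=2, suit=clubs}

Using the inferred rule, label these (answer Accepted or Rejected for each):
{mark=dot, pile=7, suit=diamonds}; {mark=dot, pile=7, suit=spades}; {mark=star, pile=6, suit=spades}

Accepted, Accepted, Rejected

The classifier is using: mark is dot AND pile ≥ 3.
Accepted: {mark=dot, pile=7, suit=diamonds}, since mark is dot, pile = 7. Accepted: {mark=dot, pile=7, suit=spades}, since mark is dot, pile = 7. Rejected: {mark=star, pile=6, suit=spades}, since mark is star, pile = 6.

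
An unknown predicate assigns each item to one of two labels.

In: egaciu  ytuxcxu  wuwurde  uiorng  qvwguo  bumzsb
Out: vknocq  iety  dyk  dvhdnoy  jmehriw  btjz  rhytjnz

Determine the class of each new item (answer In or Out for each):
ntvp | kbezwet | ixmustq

Out, Out, In

'In' ⟺ contains 'u'.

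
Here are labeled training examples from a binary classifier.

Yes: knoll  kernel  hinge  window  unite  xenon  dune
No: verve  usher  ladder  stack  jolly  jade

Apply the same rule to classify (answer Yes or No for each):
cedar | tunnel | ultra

No, Yes, No

Comparing the two groups points to one rule — contains 'n'.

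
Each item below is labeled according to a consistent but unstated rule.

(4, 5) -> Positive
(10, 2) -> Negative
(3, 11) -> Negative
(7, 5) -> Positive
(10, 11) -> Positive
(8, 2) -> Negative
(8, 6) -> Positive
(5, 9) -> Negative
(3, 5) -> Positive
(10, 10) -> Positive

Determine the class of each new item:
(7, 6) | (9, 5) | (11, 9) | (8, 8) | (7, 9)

The common property of the 'Positive' items is: |first − second| ≤ 2. No 'Negative' item has it.
Positive: (7, 6), since |7−6| = 1.
Negative: (9, 5), since |9−5| = 4.
Positive: (11, 9), since |11−9| = 2.
Positive: (8, 8), since |8−8| = 0.
Positive: (7, 9), since |7−9| = 2.

Positive, Negative, Positive, Positive, Positive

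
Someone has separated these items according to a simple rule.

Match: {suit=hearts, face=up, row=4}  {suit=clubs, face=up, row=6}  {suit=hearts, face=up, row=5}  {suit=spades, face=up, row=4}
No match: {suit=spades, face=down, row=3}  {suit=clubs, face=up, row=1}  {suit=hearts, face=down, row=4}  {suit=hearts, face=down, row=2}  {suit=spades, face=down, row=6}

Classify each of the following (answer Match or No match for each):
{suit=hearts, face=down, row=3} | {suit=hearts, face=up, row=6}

No match, Match

The classifier is using: face is up AND row ≥ 2.
{suit=hearts, face=down, row=3} → face is down, row = 3 → No match. {suit=hearts, face=up, row=6} → face is up, row = 6 → Match.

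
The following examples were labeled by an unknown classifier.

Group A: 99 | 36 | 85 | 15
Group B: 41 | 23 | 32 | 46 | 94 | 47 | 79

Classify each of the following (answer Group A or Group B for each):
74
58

The common property of the 'Group A' items is: ≡ 1 (mod 7). No 'Group B' item has it.
Group B: 74, since 74 mod 7 = 4. Group B: 58, since 58 mod 7 = 2.

Group B, Group B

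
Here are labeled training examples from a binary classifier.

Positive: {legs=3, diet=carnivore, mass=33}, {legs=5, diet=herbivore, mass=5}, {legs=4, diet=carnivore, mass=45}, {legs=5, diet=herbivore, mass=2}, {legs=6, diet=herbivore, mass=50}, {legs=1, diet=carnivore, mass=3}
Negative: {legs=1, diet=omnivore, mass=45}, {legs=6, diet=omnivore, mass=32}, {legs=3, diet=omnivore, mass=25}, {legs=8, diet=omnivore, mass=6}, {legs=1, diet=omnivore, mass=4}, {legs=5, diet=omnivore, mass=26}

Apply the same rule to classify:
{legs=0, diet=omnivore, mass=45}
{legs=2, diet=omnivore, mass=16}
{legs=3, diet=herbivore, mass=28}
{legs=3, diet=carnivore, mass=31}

Negative, Negative, Positive, Positive

The common property of the 'Positive' items is: diet is not omnivore. No 'Negative' item has it.
{legs=0, diet=omnivore, mass=45} — diet is omnivore, hence Negative.
{legs=2, diet=omnivore, mass=16} — diet is omnivore, hence Negative.
{legs=3, diet=herbivore, mass=28} — diet is herbivore, hence Positive.
{legs=3, diet=carnivore, mass=31} — diet is carnivore, hence Positive.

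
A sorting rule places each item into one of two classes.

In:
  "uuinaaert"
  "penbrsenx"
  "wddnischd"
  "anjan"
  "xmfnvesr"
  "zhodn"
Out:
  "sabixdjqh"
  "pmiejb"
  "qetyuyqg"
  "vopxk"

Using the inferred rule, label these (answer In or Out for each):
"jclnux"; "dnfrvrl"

The classifier is using: contains 'n'.

In, In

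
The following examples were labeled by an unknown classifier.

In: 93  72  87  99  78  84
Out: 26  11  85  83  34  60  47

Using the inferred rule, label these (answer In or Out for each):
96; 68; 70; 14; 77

In, Out, Out, Out, Out

The simplest hypothesis consistent with all the labels is: multiple of 3 AND at least 72.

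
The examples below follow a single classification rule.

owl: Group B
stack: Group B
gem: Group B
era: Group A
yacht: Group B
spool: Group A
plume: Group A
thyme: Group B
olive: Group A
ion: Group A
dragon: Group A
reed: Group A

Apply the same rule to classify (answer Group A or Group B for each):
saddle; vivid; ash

Group A, Group A, Group B

The distinguishing property — has ≥ 2 vowels — holds for all the 'Group A' cases and none of the 'Group B' cases.
saddle: 2 vowels — matches, so Group A. vivid: 2 vowels — matches, so Group A. ash: 1 vowel — fails this test, so Group B.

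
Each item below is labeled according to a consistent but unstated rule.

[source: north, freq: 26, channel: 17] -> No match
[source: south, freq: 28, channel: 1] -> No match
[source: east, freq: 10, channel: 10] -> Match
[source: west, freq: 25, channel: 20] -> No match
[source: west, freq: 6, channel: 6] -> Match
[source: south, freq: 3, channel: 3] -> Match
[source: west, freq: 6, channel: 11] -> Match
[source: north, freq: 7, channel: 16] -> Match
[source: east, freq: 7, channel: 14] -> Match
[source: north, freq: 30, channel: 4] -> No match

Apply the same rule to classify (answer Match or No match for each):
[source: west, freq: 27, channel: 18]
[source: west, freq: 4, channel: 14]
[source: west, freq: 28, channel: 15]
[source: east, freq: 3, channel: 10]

'Match' ⟺ freq ≤ 10.
[source: west, freq: 27, channel: 18]: freq = 27 — does not pass, so No match.
[source: west, freq: 4, channel: 14]: freq = 4 — passes, so Match.
[source: west, freq: 28, channel: 15]: freq = 28 — does not pass, so No match.
[source: east, freq: 3, channel: 10]: freq = 3 — passes, so Match.

No match, Match, No match, Match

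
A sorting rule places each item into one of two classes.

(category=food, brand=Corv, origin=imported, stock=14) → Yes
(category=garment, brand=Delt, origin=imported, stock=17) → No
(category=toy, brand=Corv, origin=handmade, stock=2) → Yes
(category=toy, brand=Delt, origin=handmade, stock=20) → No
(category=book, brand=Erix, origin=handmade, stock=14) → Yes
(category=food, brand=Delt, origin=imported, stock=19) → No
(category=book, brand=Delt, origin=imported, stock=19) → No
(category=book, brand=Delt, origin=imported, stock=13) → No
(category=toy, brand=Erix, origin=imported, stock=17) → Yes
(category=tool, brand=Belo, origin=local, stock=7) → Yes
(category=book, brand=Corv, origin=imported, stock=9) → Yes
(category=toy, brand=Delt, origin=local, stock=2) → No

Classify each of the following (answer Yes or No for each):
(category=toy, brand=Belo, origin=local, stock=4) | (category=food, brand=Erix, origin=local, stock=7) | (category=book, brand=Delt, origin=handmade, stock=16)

Every 'Yes' example satisfies: brand is not Delt. None of the 'No' examples do.

Yes, Yes, No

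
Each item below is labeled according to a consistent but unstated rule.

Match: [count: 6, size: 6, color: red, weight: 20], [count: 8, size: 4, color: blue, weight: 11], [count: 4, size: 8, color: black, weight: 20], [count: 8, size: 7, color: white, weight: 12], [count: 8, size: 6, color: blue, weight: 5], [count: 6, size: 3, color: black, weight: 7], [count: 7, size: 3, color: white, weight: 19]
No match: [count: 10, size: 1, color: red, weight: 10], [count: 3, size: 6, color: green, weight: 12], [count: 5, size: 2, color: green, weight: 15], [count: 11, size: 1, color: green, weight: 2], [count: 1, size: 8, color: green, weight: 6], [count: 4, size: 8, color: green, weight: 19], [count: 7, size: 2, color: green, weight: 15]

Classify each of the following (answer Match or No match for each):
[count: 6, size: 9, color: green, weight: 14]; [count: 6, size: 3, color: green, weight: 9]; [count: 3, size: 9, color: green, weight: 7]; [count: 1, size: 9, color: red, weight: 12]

No match, No match, No match, Match

The pattern is that an item is 'Match' exactly when: color is not green AND size ≥ 2.
No match: [count: 6, size: 9, color: green, weight: 14], since color is green, size = 9.
No match: [count: 6, size: 3, color: green, weight: 9], since color is green, size = 3.
No match: [count: 3, size: 9, color: green, weight: 7], since color is green, size = 9.
Match: [count: 1, size: 9, color: red, weight: 12], since color is red, size = 9.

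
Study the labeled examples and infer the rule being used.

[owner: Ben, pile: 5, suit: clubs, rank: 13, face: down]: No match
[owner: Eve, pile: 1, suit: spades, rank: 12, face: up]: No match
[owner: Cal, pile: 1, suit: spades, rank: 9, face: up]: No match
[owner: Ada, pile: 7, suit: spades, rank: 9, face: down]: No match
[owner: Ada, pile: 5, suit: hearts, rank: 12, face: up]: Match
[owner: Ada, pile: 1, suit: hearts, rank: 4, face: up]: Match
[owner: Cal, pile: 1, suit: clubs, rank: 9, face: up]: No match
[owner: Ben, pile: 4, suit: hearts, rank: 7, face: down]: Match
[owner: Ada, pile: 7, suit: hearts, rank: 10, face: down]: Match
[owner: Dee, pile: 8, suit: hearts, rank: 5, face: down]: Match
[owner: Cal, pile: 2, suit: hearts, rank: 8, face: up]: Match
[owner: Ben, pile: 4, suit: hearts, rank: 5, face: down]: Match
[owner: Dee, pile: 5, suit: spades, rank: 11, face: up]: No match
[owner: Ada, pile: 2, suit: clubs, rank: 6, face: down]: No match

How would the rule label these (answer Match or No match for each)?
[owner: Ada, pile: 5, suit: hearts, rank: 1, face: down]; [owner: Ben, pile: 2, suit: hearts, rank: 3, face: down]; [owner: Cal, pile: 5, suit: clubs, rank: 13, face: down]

Match, Match, No match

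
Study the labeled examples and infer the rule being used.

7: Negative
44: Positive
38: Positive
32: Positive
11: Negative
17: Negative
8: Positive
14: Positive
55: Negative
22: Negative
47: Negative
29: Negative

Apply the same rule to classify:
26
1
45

A rule that fits every label: ≡ 2 (mod 6) — true of each 'Positive' example, false of each 'Negative' one.
Positive: 26, since 26 mod 6 = 2. Negative: 1, since 1 mod 6 = 1. Negative: 45, since 45 mod 6 = 3.

Positive, Negative, Negative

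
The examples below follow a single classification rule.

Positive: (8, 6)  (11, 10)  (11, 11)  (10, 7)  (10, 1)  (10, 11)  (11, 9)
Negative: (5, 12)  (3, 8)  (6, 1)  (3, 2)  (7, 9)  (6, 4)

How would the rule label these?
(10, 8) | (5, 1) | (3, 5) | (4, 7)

Positive, Negative, Negative, Negative

One predicate separates the groups cleanly: first ≥ 8.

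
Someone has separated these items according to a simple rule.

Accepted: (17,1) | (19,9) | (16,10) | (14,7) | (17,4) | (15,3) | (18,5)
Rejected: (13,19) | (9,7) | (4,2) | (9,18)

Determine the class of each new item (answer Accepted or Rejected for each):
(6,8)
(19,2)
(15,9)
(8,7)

Rejected, Accepted, Accepted, Rejected

The distinguishing property — first ≥ 14 — holds for all the 'Accepted' cases and none of the 'Rejected' cases.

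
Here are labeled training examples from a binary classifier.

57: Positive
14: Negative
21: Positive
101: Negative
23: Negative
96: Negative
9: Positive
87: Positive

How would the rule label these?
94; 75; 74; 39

The common property of the 'Positive' items is: ≡ 3 (mod 6). No 'Negative' item has it.
94: 94 mod 6 = 4, fails this test → Negative. 75: 75 mod 6 = 3, matches → Positive. 74: 74 mod 6 = 2, fails this test → Negative. 39: 39 mod 6 = 3, matches → Positive.

Negative, Positive, Negative, Positive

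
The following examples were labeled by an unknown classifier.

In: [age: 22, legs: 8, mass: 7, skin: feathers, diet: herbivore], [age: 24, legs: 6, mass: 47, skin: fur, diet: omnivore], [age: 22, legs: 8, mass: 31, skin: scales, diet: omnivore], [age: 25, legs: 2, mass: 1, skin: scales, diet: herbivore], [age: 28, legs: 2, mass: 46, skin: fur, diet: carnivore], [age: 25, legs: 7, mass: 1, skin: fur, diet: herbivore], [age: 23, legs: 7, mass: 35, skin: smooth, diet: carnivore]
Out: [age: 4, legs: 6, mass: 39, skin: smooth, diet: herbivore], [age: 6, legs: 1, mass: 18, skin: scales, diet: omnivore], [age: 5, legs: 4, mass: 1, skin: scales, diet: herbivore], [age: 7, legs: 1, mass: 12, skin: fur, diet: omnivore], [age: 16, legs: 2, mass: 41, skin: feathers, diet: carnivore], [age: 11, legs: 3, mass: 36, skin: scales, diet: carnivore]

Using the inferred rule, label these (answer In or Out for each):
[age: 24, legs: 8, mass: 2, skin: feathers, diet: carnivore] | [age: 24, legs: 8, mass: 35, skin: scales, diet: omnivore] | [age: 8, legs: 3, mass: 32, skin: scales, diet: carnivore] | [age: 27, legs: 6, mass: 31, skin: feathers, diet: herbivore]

In, In, Out, In

The pattern is that an item is 'In' exactly when: age ≥ 22.
[age: 24, legs: 8, mass: 2, skin: feathers, diet: carnivore]: age = 24 — qualifies, so In. [age: 24, legs: 8, mass: 35, skin: scales, diet: omnivore]: age = 24 — qualifies, so In. [age: 8, legs: 3, mass: 32, skin: scales, diet: carnivore]: age = 8 — does not satisfy this, so Out. [age: 27, legs: 6, mass: 31, skin: feathers, diet: herbivore]: age = 27 — qualifies, so In.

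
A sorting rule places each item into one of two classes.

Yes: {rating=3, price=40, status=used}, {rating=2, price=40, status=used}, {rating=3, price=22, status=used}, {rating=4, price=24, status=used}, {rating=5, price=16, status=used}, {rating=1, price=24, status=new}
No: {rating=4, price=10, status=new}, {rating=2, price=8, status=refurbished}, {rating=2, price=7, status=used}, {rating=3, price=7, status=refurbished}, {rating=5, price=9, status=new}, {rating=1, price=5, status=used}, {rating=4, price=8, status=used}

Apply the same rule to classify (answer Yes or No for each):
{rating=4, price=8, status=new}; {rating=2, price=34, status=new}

The simplest hypothesis consistent with all the labels is: price ≥ 16.
{rating=4, price=8, status=new}: price = 8 — fails this test, so No.
{rating=2, price=34, status=new}: price = 34 — meets the rule, so Yes.

No, Yes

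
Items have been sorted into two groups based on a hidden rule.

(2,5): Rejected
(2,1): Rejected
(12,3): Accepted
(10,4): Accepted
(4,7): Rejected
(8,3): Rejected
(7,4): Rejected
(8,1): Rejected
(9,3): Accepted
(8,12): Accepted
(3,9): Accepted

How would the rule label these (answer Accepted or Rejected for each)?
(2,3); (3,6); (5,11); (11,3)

The pattern is that an item is 'Accepted' exactly when: sum ≥ 12.
(2,3) — 2+3 = 5, hence Rejected. (3,6) — 3+6 = 9, hence Rejected. (5,11) — 5+11 = 16, hence Accepted. (11,3) — 11+3 = 14, hence Accepted.

Rejected, Rejected, Accepted, Accepted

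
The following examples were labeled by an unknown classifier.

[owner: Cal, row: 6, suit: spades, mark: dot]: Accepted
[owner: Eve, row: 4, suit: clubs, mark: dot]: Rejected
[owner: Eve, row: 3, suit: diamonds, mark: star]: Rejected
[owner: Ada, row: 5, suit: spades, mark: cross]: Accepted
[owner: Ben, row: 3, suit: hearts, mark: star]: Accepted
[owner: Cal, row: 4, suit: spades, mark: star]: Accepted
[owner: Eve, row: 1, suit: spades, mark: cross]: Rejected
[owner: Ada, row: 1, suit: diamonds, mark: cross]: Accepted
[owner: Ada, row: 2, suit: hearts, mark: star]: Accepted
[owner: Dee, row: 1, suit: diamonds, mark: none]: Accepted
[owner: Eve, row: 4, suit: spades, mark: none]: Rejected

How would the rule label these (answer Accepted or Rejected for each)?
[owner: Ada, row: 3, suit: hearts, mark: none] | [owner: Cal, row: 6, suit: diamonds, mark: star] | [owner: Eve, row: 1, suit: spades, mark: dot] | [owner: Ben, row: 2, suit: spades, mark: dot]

The classifier is using: owner is not Eve.

Accepted, Accepted, Rejected, Accepted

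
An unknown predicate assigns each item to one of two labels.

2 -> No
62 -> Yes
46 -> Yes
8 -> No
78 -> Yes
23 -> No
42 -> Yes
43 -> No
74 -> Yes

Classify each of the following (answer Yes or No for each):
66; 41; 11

Every 'Yes' example satisfies: even AND at least 23. None of the 'No' examples do.
66: Yes (66 is even, 66 ≥ 23).
41: No (41 is odd, 41 ≥ 23).
11: No (11 is odd, 11 < 23).

Yes, No, No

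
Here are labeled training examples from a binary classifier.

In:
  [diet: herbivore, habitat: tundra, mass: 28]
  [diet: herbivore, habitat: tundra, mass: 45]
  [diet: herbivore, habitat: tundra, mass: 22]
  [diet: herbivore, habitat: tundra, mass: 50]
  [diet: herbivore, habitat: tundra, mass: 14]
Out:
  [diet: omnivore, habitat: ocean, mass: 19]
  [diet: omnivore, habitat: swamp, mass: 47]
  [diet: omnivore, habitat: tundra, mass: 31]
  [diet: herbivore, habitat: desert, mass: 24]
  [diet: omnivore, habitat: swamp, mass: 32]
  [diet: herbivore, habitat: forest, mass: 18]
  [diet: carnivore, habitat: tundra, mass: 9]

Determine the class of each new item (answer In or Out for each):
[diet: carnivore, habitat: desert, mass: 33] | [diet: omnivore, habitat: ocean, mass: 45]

Out, Out

The common property of the 'In' items is: habitat is tundra AND diet is herbivore. No 'Out' item has it.
[diet: carnivore, habitat: desert, mass: 33] → habitat is desert, diet is carnivore → Out.
[diet: omnivore, habitat: ocean, mass: 45] → habitat is ocean, diet is omnivore → Out.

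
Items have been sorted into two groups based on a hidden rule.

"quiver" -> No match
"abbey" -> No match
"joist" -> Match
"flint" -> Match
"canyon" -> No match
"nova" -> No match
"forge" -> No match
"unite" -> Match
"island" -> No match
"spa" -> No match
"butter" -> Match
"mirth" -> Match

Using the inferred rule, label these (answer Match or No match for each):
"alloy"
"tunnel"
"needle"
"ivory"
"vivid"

Comparing the two groups points to one rule — contains 't'.

No match, Match, No match, No match, No match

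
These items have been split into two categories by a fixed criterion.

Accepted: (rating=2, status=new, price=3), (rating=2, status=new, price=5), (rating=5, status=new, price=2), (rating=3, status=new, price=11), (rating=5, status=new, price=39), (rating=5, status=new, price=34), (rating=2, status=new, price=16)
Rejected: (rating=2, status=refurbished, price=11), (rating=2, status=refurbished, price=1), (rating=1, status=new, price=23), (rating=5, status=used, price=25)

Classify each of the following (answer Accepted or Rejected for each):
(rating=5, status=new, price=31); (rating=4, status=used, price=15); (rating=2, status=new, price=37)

Accepted, Rejected, Accepted

The common property of the 'Accepted' items is: status is new AND rating ≥ 2. No 'Rejected' item has it.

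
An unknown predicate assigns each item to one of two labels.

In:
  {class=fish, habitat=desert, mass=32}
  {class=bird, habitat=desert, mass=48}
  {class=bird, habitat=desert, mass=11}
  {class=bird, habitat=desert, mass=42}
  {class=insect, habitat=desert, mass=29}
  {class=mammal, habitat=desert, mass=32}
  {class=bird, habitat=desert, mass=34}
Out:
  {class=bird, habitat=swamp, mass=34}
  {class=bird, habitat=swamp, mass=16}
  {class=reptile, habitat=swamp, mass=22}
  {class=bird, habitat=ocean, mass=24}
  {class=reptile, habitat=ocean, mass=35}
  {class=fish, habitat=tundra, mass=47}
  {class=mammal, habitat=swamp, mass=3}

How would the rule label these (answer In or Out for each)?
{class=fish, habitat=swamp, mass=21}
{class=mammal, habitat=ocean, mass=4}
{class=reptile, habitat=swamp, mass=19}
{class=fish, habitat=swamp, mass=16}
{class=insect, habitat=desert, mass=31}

Out, Out, Out, Out, In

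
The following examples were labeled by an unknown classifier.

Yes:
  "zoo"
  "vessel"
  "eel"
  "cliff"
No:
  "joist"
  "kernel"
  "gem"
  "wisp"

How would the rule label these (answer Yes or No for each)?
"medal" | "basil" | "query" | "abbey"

The classifier is using: has a double letter.

No, No, No, Yes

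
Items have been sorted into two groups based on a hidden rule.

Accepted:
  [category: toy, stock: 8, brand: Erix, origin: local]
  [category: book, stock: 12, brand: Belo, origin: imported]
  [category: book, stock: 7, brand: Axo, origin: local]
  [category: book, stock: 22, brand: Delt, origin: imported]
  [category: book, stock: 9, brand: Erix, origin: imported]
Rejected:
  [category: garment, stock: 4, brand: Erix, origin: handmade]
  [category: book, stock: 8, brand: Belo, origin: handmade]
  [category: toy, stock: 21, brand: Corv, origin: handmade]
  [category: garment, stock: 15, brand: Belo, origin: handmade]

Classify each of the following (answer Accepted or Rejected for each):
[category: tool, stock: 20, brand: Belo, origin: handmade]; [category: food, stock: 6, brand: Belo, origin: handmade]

Rejected, Rejected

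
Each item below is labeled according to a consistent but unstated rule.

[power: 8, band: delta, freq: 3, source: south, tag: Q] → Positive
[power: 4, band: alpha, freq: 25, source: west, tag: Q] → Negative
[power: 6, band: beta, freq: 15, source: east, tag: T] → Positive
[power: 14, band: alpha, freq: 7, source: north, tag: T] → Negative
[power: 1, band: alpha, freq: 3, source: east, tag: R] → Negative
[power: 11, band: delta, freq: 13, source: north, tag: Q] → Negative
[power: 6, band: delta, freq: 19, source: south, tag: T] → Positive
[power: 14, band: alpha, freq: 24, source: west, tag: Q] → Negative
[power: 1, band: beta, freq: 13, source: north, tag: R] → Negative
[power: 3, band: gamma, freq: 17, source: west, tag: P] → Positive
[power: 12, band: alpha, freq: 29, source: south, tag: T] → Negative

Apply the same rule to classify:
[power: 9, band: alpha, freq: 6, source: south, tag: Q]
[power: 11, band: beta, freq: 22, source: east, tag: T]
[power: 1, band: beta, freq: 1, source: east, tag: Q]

Negative, Positive, Positive

The simplest hypothesis consistent with all the labels is: band is not alpha AND freq ≠ 13.
[power: 9, band: alpha, freq: 6, source: south, tag: Q] → band is alpha, freq = 6 → Negative. [power: 11, band: beta, freq: 22, source: east, tag: T] → band is beta, freq = 22 → Positive. [power: 1, band: beta, freq: 1, source: east, tag: Q] → band is beta, freq = 1 → Positive.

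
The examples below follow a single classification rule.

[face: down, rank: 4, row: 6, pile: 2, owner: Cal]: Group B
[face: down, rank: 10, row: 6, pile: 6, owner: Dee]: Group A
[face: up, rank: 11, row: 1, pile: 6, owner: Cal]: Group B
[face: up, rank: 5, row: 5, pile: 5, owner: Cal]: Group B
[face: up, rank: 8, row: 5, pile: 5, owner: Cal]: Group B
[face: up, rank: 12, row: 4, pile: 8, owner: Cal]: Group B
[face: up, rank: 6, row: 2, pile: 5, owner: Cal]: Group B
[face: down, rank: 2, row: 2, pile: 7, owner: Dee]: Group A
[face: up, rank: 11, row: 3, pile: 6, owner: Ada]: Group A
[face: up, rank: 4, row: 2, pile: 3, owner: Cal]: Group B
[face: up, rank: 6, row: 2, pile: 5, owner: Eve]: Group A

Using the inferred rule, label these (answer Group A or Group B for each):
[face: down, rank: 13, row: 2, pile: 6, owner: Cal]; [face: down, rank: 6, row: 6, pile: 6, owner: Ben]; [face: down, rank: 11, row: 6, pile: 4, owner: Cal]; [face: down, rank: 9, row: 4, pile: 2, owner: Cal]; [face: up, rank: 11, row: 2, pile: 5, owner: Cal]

Group B, Group A, Group B, Group B, Group B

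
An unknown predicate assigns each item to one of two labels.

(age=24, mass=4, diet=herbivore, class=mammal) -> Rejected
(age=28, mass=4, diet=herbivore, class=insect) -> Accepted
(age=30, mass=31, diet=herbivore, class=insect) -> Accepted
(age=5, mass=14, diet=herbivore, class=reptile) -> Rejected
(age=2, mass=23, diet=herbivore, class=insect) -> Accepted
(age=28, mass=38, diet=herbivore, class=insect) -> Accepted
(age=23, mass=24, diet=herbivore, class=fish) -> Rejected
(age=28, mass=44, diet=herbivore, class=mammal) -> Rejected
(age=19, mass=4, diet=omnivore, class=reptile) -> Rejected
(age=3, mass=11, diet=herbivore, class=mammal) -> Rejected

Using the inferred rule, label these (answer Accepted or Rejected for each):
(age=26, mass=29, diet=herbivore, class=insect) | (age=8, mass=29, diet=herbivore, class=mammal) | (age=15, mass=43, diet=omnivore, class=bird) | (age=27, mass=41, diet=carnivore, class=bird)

Accepted, Rejected, Rejected, Rejected

'Accepted' ⟺ class is insect.
(age=26, mass=29, diet=herbivore, class=insect): Accepted (class is insect).
(age=8, mass=29, diet=herbivore, class=mammal): Rejected (class is mammal).
(age=15, mass=43, diet=omnivore, class=bird): Rejected (class is bird).
(age=27, mass=41, diet=carnivore, class=bird): Rejected (class is bird).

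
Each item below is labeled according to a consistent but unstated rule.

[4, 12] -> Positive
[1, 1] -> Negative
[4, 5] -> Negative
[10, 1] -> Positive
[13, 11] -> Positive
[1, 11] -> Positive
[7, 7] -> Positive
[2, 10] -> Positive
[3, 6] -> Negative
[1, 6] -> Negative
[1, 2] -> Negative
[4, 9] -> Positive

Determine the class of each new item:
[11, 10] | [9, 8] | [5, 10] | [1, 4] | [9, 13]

Positive, Positive, Positive, Negative, Positive

The simplest hypothesis consistent with all the labels is: sum ≥ 11.
[11, 10]: 11+10 = 21 — matches, so Positive.
[9, 8]: 9+8 = 17 — matches, so Positive.
[5, 10]: 5+10 = 15 — matches, so Positive.
[1, 4]: 1+4 = 5 — fails the rule, so Negative.
[9, 13]: 9+13 = 22 — matches, so Positive.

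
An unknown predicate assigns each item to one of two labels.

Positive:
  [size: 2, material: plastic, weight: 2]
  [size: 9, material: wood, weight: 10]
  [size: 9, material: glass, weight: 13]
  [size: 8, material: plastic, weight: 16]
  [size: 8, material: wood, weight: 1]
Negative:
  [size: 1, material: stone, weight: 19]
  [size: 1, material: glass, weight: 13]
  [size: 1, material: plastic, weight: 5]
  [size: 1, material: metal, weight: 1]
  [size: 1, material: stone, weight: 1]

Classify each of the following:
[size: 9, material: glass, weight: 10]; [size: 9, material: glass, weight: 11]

One predicate separates the groups cleanly: size ≥ 2.
Positive: [size: 9, material: glass, weight: 10], since size = 9.
Positive: [size: 9, material: glass, weight: 11], since size = 9.

Positive, Positive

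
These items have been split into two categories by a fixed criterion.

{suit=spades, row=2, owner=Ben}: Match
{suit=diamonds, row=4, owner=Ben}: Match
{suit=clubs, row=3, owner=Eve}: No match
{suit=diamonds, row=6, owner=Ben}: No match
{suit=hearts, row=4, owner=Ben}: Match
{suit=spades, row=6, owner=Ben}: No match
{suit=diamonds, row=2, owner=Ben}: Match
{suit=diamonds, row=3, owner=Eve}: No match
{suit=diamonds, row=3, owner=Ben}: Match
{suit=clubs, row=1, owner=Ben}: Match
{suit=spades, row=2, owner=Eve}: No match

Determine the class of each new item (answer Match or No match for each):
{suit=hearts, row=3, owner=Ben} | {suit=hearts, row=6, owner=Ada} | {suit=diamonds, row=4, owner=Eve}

Match, No match, No match

Every 'Match' example satisfies: owner is Ben AND row ≤ 4. None of the 'No match' examples do.
Match: {suit=hearts, row=3, owner=Ben}, since owner is Ben, row = 3. No match: {suit=hearts, row=6, owner=Ada}, since owner is Ada, row = 6. No match: {suit=diamonds, row=4, owner=Eve}, since owner is Eve, row = 4.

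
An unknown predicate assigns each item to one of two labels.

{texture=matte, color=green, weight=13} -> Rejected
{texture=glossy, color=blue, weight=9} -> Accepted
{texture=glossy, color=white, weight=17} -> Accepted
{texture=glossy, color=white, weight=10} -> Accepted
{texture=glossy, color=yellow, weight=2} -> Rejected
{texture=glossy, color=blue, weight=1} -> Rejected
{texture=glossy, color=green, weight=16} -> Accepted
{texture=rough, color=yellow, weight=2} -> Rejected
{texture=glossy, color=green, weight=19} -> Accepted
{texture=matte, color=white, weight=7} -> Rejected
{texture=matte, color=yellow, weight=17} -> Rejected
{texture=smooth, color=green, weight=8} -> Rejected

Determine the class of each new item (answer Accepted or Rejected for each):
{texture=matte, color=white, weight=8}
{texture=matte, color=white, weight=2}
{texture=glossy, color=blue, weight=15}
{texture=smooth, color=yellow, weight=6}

The common property of the 'Accepted' items is: texture is glossy AND weight ≥ 7. No 'Rejected' item has it.
{texture=matte, color=white, weight=8}: texture is matte, weight = 8, does not pass → Rejected. {texture=matte, color=white, weight=2}: texture is matte, weight = 2, does not pass → Rejected. {texture=glossy, color=blue, weight=15}: texture is glossy, weight = 15, has this property → Accepted. {texture=smooth, color=yellow, weight=6}: texture is smooth, weight = 6, does not pass → Rejected.

Rejected, Rejected, Accepted, Rejected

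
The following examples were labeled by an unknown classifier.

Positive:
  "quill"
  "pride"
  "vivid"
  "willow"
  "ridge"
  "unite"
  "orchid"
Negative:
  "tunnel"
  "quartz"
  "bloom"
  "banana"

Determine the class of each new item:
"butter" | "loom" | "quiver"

'Positive' ⟺ contains 'i'.
"butter": Negative (no 'i').
"loom": Negative (no 'i').
"quiver": Positive (has 'i').

Negative, Negative, Positive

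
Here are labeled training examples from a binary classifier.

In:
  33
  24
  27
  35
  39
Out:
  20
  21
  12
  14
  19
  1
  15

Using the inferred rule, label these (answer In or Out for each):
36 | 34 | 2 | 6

Every 'In' example satisfies: at least 24. None of the 'Out' examples do.
36: In (36 ≥ 24).
34: In (34 ≥ 24).
2: Out (2 < 24).
6: Out (6 < 24).

In, In, Out, Out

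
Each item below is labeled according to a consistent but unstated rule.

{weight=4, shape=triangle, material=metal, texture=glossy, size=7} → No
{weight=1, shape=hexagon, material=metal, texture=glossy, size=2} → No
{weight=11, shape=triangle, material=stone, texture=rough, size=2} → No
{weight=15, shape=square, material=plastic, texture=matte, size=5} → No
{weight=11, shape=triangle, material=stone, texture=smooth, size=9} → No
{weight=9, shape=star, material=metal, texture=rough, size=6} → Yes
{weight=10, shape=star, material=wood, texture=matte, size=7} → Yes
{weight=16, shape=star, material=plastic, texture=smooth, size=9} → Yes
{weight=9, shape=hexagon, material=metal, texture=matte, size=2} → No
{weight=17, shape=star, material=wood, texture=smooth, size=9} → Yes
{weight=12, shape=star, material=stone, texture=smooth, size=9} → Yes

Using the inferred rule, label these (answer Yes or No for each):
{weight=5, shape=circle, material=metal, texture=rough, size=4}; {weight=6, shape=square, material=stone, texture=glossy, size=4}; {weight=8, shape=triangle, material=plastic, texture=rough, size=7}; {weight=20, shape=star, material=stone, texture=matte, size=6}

The pattern is that an item is 'Yes' exactly when: shape is star.
{weight=5, shape=circle, material=metal, texture=rough, size=4}: shape is circle — fails this test, so No. {weight=6, shape=square, material=stone, texture=glossy, size=4}: shape is square — fails this test, so No. {weight=8, shape=triangle, material=plastic, texture=rough, size=7}: shape is triangle — fails this test, so No. {weight=20, shape=star, material=stone, texture=matte, size=6}: shape is star — matches, so Yes.

No, No, No, Yes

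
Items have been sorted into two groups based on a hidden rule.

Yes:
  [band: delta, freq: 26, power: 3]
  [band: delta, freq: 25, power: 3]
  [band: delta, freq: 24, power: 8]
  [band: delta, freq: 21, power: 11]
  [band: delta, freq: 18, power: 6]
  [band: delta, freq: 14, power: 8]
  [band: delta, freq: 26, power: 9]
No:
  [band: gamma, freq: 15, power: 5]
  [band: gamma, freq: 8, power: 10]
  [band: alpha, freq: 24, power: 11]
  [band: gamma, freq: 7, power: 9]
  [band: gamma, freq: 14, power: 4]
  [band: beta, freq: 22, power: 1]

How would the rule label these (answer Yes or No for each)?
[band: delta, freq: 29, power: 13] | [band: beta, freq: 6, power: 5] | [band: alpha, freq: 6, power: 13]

Yes, No, No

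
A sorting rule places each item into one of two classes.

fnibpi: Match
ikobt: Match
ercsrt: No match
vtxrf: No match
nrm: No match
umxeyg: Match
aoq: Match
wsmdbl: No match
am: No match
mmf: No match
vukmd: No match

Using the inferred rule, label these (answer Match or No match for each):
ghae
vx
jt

The classifier is using: has ≥ 2 vowels.
ghae → 2 vowels → Match. vx → 0 vowels → No match. jt → 0 vowels → No match.

Match, No match, No match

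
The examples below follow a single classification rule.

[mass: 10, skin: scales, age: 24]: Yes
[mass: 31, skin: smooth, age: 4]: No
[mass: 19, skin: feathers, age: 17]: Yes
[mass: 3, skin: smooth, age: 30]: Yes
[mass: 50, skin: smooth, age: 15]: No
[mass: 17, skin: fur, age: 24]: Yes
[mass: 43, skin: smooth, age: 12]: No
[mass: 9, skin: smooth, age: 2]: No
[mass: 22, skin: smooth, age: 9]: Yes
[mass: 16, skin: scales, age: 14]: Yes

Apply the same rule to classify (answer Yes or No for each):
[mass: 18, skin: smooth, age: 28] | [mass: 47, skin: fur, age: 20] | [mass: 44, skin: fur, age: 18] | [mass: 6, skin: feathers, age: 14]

Rule: age ≥ 4 AND mass ≤ 22. This holds for each 'Yes' example and fails for each 'No' one.
[mass: 18, skin: smooth, age: 28]: age = 28, mass = 18, passes → Yes.
[mass: 47, skin: fur, age: 20]: age = 20, mass = 47, lacks this property → No.
[mass: 44, skin: fur, age: 18]: age = 18, mass = 44, lacks this property → No.
[mass: 6, skin: feathers, age: 14]: age = 14, mass = 6, passes → Yes.

Yes, No, No, Yes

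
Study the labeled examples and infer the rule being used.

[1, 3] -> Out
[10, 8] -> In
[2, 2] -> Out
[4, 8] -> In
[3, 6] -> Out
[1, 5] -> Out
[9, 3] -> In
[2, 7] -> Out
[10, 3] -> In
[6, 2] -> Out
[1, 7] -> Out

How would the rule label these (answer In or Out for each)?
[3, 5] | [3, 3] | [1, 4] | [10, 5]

Out, Out, Out, In

The distinguishing property — sum ≥ 12 — holds for all the 'In' cases and none of the 'Out' cases.
[3, 5]: 3+5 = 8, lacks this property → Out. [3, 3]: 3+3 = 6, lacks this property → Out. [1, 4]: 1+4 = 5, lacks this property → Out. [10, 5]: 10+5 = 15, has this property → In.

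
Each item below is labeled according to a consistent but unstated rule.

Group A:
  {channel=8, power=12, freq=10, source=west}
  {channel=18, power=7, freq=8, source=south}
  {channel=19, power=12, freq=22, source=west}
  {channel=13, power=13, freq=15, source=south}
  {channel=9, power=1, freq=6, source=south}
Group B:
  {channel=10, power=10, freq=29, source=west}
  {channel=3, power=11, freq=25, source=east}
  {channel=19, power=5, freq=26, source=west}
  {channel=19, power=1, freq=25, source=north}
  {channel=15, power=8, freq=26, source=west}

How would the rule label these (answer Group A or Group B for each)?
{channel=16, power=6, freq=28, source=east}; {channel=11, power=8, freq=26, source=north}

Group B, Group B

The pattern is that an item is 'Group A' exactly when: freq ≤ 22.
{channel=16, power=6, freq=28, source=east}: Group B (freq = 28). {channel=11, power=8, freq=26, source=north}: Group B (freq = 26).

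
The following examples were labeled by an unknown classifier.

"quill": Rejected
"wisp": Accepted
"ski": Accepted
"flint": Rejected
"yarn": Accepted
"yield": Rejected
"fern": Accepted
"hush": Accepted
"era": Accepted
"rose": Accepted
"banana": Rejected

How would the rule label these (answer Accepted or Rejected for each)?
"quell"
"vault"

Rejected, Rejected

The distinguishing property — length ≤ 4 — holds for all the 'Accepted' cases and none of the 'Rejected' cases.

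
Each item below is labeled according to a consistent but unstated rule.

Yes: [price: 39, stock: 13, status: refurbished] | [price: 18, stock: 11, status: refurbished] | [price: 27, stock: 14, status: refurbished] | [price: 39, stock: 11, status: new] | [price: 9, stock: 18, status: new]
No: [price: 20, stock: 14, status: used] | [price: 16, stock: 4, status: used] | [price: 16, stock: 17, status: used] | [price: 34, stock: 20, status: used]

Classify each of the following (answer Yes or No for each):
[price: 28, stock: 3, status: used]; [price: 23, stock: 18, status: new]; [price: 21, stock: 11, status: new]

No, Yes, Yes

The distinguishing property — status is not used — holds for all the 'Yes' cases and none of the 'No' cases.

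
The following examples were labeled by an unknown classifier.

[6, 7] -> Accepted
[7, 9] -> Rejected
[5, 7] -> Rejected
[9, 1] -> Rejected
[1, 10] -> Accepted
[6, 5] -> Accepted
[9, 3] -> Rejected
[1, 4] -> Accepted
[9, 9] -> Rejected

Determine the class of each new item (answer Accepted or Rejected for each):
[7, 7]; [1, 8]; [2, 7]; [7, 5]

Rejected, Accepted, Accepted, Rejected

The simplest hypothesis consistent with all the labels is: sum is odd.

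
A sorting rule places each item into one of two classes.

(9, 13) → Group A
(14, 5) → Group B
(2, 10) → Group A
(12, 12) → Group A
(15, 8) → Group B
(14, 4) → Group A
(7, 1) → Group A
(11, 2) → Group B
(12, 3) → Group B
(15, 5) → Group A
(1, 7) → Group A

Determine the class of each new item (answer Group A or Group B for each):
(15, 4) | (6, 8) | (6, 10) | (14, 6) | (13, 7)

Group B, Group A, Group A, Group A, Group A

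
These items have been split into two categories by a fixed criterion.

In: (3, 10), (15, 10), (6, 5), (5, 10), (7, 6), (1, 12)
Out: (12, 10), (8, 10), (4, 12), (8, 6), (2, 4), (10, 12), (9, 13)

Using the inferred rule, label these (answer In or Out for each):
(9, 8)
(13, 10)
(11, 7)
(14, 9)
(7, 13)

'In' ⟺ sum is odd.
(9, 8): In (9+8 = 17). (13, 10): In (13+10 = 23). (11, 7): Out (11+7 = 18). (14, 9): In (14+9 = 23). (7, 13): Out (7+13 = 20).

In, In, Out, In, Out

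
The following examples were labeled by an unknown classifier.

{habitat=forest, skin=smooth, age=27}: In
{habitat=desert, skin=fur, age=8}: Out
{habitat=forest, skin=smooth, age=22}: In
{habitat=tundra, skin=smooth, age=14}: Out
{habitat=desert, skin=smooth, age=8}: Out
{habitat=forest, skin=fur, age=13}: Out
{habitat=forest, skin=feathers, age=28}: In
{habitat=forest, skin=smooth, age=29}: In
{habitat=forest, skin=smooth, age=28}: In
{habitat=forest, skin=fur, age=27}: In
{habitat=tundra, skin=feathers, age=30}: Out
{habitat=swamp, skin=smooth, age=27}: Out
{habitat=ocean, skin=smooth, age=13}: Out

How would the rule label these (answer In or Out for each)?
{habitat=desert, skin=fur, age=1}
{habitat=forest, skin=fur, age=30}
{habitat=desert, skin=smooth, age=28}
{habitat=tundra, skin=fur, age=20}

One predicate separates the groups cleanly: habitat is forest AND age ≥ 14.
{habitat=desert, skin=fur, age=1}: habitat is desert, age = 1, does not fit → Out. {habitat=forest, skin=fur, age=30}: habitat is forest, age = 30, satisfies this → In. {habitat=desert, skin=smooth, age=28}: habitat is desert, age = 28, does not fit → Out. {habitat=tundra, skin=fur, age=20}: habitat is tundra, age = 20, does not fit → Out.

Out, In, Out, Out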